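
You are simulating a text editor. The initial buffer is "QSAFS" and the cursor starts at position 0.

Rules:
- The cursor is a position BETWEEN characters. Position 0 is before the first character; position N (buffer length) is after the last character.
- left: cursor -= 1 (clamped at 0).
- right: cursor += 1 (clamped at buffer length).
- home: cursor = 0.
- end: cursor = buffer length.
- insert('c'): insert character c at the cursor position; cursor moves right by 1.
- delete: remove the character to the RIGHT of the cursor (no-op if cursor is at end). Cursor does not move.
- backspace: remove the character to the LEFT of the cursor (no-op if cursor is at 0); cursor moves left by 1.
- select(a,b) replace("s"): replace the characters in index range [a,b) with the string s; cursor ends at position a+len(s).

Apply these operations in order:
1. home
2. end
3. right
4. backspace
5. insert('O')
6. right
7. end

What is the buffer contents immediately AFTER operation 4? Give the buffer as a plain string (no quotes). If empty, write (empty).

Answer: QSAF

Derivation:
After op 1 (home): buf='QSAFS' cursor=0
After op 2 (end): buf='QSAFS' cursor=5
After op 3 (right): buf='QSAFS' cursor=5
After op 4 (backspace): buf='QSAF' cursor=4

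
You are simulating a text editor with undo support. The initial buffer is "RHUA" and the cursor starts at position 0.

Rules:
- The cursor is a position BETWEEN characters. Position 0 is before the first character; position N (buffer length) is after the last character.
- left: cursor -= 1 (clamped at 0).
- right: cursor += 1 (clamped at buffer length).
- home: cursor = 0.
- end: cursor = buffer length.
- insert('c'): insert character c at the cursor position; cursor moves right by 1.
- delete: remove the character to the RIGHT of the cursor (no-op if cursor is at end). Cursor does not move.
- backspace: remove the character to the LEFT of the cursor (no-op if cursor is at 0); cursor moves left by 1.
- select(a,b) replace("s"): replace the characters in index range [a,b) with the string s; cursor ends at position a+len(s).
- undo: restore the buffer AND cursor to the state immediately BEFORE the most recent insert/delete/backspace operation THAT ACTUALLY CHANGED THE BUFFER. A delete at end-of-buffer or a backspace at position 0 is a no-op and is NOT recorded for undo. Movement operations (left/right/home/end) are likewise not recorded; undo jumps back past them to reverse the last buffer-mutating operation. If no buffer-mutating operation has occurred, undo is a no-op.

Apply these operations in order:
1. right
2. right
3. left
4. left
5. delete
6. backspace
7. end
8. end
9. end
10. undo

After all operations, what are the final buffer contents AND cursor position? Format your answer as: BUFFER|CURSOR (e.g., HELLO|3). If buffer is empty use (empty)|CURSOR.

After op 1 (right): buf='RHUA' cursor=1
After op 2 (right): buf='RHUA' cursor=2
After op 3 (left): buf='RHUA' cursor=1
After op 4 (left): buf='RHUA' cursor=0
After op 5 (delete): buf='HUA' cursor=0
After op 6 (backspace): buf='HUA' cursor=0
After op 7 (end): buf='HUA' cursor=3
After op 8 (end): buf='HUA' cursor=3
After op 9 (end): buf='HUA' cursor=3
After op 10 (undo): buf='RHUA' cursor=0

Answer: RHUA|0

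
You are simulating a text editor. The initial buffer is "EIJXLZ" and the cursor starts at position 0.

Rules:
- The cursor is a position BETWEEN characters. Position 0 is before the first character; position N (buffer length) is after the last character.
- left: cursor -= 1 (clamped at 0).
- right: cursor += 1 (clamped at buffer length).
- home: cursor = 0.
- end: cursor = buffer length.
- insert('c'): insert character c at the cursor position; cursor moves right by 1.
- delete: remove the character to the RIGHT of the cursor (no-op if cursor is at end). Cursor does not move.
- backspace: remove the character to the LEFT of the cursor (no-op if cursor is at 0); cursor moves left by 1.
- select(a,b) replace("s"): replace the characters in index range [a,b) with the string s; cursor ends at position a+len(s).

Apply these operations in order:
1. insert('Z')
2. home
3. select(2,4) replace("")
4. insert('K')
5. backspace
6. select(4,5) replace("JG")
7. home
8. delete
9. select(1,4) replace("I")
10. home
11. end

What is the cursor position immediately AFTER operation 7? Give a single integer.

After op 1 (insert('Z')): buf='ZEIJXLZ' cursor=1
After op 2 (home): buf='ZEIJXLZ' cursor=0
After op 3 (select(2,4) replace("")): buf='ZEXLZ' cursor=2
After op 4 (insert('K')): buf='ZEKXLZ' cursor=3
After op 5 (backspace): buf='ZEXLZ' cursor=2
After op 6 (select(4,5) replace("JG")): buf='ZEXLJG' cursor=6
After op 7 (home): buf='ZEXLJG' cursor=0

Answer: 0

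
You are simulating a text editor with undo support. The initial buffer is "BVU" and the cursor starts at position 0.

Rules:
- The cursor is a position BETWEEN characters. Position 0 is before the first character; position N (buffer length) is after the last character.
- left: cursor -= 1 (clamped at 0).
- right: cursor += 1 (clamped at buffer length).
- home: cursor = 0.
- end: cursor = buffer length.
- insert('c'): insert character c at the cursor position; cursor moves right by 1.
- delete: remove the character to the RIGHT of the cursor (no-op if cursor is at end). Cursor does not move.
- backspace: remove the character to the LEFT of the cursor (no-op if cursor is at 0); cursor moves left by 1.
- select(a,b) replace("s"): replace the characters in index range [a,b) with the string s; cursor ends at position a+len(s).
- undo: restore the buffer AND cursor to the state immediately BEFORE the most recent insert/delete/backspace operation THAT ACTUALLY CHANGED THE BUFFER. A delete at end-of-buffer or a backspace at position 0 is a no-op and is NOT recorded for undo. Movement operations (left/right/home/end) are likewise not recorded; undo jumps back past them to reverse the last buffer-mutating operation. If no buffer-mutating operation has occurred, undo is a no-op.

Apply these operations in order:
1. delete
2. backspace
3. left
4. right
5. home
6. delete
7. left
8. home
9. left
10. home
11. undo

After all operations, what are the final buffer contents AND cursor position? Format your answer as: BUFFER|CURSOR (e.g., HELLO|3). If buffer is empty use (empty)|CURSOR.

Answer: VU|0

Derivation:
After op 1 (delete): buf='VU' cursor=0
After op 2 (backspace): buf='VU' cursor=0
After op 3 (left): buf='VU' cursor=0
After op 4 (right): buf='VU' cursor=1
After op 5 (home): buf='VU' cursor=0
After op 6 (delete): buf='U' cursor=0
After op 7 (left): buf='U' cursor=0
After op 8 (home): buf='U' cursor=0
After op 9 (left): buf='U' cursor=0
After op 10 (home): buf='U' cursor=0
After op 11 (undo): buf='VU' cursor=0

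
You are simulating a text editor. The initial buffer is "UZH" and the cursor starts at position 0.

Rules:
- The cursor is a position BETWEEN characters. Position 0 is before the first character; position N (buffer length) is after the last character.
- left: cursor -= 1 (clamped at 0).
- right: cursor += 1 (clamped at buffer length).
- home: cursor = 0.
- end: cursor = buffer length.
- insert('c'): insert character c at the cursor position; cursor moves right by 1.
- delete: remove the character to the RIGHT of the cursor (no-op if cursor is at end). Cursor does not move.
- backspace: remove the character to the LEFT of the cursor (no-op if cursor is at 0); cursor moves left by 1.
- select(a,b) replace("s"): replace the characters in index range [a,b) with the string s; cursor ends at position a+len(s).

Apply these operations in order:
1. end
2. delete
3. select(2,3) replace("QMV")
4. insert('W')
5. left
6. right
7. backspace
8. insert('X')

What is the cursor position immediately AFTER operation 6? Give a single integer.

After op 1 (end): buf='UZH' cursor=3
After op 2 (delete): buf='UZH' cursor=3
After op 3 (select(2,3) replace("QMV")): buf='UZQMV' cursor=5
After op 4 (insert('W')): buf='UZQMVW' cursor=6
After op 5 (left): buf='UZQMVW' cursor=5
After op 6 (right): buf='UZQMVW' cursor=6

Answer: 6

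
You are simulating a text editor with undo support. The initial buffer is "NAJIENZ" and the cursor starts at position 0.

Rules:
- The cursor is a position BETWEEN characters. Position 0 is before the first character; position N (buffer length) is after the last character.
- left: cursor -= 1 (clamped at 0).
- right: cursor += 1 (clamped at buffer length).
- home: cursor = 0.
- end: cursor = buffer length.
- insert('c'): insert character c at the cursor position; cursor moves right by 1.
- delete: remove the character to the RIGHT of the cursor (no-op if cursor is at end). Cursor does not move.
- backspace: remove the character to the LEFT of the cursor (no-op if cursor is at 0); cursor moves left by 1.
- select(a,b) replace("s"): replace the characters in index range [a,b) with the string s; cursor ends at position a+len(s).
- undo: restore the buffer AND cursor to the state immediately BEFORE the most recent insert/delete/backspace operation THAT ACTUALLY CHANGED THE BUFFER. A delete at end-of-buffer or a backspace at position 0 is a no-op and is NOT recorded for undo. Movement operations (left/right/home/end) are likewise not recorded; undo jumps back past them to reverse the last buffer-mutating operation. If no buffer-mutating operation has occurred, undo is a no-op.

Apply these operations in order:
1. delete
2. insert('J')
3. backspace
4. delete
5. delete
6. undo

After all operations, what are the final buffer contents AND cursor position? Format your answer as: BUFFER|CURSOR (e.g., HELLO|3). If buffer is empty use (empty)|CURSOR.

After op 1 (delete): buf='AJIENZ' cursor=0
After op 2 (insert('J')): buf='JAJIENZ' cursor=1
After op 3 (backspace): buf='AJIENZ' cursor=0
After op 4 (delete): buf='JIENZ' cursor=0
After op 5 (delete): buf='IENZ' cursor=0
After op 6 (undo): buf='JIENZ' cursor=0

Answer: JIENZ|0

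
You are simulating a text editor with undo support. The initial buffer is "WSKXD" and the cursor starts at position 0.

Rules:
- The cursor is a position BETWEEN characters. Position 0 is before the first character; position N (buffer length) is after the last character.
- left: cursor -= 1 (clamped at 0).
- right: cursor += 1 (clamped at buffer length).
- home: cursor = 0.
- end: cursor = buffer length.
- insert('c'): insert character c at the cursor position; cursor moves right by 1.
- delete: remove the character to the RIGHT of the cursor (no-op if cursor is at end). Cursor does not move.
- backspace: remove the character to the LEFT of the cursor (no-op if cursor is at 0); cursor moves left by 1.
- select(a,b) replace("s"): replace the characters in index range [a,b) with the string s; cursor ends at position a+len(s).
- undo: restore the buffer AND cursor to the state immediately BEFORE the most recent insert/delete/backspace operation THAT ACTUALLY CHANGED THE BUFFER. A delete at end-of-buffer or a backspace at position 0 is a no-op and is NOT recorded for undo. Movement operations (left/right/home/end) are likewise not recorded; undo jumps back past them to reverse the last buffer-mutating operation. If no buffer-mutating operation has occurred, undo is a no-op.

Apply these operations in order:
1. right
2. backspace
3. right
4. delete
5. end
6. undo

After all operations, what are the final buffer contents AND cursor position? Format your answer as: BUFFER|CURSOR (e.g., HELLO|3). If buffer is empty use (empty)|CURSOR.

After op 1 (right): buf='WSKXD' cursor=1
After op 2 (backspace): buf='SKXD' cursor=0
After op 3 (right): buf='SKXD' cursor=1
After op 4 (delete): buf='SXD' cursor=1
After op 5 (end): buf='SXD' cursor=3
After op 6 (undo): buf='SKXD' cursor=1

Answer: SKXD|1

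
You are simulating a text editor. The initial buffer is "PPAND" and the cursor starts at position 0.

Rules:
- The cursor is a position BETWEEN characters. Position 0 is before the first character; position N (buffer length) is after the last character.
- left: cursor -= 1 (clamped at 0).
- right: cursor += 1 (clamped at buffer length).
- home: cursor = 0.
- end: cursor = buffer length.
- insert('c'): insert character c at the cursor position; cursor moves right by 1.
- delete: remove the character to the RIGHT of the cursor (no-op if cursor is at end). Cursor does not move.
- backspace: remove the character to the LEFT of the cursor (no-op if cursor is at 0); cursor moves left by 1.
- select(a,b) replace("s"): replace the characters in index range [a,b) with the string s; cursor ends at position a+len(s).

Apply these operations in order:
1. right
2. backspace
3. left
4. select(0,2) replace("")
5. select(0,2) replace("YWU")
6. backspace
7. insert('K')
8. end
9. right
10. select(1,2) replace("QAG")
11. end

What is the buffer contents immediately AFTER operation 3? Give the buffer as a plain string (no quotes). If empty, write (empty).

Answer: PAND

Derivation:
After op 1 (right): buf='PPAND' cursor=1
After op 2 (backspace): buf='PAND' cursor=0
After op 3 (left): buf='PAND' cursor=0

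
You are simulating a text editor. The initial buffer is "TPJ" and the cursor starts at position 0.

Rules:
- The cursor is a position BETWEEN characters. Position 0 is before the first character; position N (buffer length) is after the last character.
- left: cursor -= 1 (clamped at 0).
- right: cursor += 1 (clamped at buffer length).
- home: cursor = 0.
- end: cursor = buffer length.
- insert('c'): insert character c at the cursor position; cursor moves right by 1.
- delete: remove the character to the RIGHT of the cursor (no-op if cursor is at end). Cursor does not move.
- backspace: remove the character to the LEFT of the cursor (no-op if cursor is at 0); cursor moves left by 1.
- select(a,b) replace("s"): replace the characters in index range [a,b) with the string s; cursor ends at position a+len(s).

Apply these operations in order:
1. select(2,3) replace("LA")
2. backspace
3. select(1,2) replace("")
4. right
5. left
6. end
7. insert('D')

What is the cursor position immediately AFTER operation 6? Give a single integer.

After op 1 (select(2,3) replace("LA")): buf='TPLA' cursor=4
After op 2 (backspace): buf='TPL' cursor=3
After op 3 (select(1,2) replace("")): buf='TL' cursor=1
After op 4 (right): buf='TL' cursor=2
After op 5 (left): buf='TL' cursor=1
After op 6 (end): buf='TL' cursor=2

Answer: 2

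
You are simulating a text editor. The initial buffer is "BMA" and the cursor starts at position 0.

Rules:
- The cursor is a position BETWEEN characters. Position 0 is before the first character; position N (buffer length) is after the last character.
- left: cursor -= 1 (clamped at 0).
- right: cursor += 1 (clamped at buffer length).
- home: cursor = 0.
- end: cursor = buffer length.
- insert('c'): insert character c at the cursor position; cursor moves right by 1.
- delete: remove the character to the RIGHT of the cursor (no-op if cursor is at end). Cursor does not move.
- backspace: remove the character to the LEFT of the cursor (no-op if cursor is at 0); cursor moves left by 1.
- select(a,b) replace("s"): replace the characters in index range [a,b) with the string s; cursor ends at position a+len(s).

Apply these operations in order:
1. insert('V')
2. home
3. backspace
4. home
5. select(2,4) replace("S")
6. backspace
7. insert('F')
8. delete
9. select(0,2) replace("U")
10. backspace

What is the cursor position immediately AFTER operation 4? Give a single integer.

Answer: 0

Derivation:
After op 1 (insert('V')): buf='VBMA' cursor=1
After op 2 (home): buf='VBMA' cursor=0
After op 3 (backspace): buf='VBMA' cursor=0
After op 4 (home): buf='VBMA' cursor=0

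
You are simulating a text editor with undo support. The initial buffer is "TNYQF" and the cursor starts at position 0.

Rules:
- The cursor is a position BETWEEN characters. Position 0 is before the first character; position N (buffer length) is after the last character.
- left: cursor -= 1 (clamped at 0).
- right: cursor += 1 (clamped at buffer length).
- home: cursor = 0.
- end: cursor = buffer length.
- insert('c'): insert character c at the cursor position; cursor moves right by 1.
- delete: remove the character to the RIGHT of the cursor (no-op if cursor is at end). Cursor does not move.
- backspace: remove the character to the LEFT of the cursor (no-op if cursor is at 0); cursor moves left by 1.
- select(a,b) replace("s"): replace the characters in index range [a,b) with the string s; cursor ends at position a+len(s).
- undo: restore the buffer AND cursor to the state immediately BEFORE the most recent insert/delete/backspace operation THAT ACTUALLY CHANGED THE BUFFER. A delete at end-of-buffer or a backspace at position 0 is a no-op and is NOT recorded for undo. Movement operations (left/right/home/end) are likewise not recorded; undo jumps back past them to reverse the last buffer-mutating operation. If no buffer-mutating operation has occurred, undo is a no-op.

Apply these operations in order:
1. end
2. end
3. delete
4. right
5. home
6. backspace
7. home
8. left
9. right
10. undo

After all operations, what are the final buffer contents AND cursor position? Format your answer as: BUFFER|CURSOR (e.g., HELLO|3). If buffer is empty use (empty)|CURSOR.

After op 1 (end): buf='TNYQF' cursor=5
After op 2 (end): buf='TNYQF' cursor=5
After op 3 (delete): buf='TNYQF' cursor=5
After op 4 (right): buf='TNYQF' cursor=5
After op 5 (home): buf='TNYQF' cursor=0
After op 6 (backspace): buf='TNYQF' cursor=0
After op 7 (home): buf='TNYQF' cursor=0
After op 8 (left): buf='TNYQF' cursor=0
After op 9 (right): buf='TNYQF' cursor=1
After op 10 (undo): buf='TNYQF' cursor=1

Answer: TNYQF|1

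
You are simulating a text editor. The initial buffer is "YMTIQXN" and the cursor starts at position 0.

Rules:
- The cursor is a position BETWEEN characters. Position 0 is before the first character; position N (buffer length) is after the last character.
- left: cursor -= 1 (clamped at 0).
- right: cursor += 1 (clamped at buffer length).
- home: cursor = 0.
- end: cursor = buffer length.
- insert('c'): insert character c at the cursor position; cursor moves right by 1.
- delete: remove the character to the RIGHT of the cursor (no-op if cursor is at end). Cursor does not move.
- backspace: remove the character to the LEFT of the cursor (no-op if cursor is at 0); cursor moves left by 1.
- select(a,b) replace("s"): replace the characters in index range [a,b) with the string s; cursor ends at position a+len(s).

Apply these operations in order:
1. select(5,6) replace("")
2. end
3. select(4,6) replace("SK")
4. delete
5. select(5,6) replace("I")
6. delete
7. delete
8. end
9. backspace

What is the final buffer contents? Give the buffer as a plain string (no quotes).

After op 1 (select(5,6) replace("")): buf='YMTIQN' cursor=5
After op 2 (end): buf='YMTIQN' cursor=6
After op 3 (select(4,6) replace("SK")): buf='YMTISK' cursor=6
After op 4 (delete): buf='YMTISK' cursor=6
After op 5 (select(5,6) replace("I")): buf='YMTISI' cursor=6
After op 6 (delete): buf='YMTISI' cursor=6
After op 7 (delete): buf='YMTISI' cursor=6
After op 8 (end): buf='YMTISI' cursor=6
After op 9 (backspace): buf='YMTIS' cursor=5

Answer: YMTIS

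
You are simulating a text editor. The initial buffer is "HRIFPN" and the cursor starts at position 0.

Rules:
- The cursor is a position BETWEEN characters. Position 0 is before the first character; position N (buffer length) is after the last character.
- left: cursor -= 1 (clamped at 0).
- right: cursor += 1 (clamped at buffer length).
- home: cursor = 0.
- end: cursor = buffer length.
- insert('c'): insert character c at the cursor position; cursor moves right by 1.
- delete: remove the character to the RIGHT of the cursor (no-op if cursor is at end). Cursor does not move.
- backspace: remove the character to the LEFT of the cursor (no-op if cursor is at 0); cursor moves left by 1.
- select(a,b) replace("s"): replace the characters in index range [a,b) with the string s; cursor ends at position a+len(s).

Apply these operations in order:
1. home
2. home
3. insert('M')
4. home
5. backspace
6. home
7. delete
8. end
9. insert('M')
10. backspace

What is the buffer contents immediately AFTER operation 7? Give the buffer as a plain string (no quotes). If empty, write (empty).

Answer: HRIFPN

Derivation:
After op 1 (home): buf='HRIFPN' cursor=0
After op 2 (home): buf='HRIFPN' cursor=0
After op 3 (insert('M')): buf='MHRIFPN' cursor=1
After op 4 (home): buf='MHRIFPN' cursor=0
After op 5 (backspace): buf='MHRIFPN' cursor=0
After op 6 (home): buf='MHRIFPN' cursor=0
After op 7 (delete): buf='HRIFPN' cursor=0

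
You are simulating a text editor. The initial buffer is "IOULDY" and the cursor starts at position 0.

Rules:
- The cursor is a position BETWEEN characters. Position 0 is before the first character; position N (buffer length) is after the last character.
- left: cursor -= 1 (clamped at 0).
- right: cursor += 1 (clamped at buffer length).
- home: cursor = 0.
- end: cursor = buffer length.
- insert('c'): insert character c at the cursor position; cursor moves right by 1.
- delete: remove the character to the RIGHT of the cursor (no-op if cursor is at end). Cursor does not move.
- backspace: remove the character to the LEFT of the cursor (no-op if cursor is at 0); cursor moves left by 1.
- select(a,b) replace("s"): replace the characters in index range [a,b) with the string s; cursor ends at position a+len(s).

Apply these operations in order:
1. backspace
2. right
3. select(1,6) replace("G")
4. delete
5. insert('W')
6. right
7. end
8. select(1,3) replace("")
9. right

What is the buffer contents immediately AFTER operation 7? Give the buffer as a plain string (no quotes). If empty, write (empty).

After op 1 (backspace): buf='IOULDY' cursor=0
After op 2 (right): buf='IOULDY' cursor=1
After op 3 (select(1,6) replace("G")): buf='IG' cursor=2
After op 4 (delete): buf='IG' cursor=2
After op 5 (insert('W')): buf='IGW' cursor=3
After op 6 (right): buf='IGW' cursor=3
After op 7 (end): buf='IGW' cursor=3

Answer: IGW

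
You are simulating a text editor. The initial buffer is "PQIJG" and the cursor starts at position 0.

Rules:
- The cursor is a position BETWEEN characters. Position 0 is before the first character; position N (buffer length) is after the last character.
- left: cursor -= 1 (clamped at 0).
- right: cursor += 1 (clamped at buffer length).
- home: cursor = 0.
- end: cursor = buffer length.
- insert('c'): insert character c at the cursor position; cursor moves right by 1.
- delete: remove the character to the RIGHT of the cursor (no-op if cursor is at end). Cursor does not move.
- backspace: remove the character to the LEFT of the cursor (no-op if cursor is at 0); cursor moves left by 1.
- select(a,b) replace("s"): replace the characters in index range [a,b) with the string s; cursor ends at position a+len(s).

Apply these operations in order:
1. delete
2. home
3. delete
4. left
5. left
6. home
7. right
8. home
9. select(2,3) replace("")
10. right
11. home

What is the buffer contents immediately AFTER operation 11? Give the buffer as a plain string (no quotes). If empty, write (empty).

After op 1 (delete): buf='QIJG' cursor=0
After op 2 (home): buf='QIJG' cursor=0
After op 3 (delete): buf='IJG' cursor=0
After op 4 (left): buf='IJG' cursor=0
After op 5 (left): buf='IJG' cursor=0
After op 6 (home): buf='IJG' cursor=0
After op 7 (right): buf='IJG' cursor=1
After op 8 (home): buf='IJG' cursor=0
After op 9 (select(2,3) replace("")): buf='IJ' cursor=2
After op 10 (right): buf='IJ' cursor=2
After op 11 (home): buf='IJ' cursor=0

Answer: IJ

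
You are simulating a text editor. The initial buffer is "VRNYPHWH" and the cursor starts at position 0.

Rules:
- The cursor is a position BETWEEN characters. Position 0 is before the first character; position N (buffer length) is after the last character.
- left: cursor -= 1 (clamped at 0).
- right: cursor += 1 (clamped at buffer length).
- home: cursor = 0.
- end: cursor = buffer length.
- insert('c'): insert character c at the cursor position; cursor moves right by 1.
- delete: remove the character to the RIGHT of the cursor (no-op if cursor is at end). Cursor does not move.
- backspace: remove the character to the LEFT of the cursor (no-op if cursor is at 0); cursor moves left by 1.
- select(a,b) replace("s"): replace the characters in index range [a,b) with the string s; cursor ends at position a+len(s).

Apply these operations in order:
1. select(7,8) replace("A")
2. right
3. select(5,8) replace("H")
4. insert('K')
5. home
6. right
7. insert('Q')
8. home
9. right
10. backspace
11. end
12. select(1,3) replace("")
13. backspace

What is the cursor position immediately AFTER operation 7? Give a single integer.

Answer: 2

Derivation:
After op 1 (select(7,8) replace("A")): buf='VRNYPHWA' cursor=8
After op 2 (right): buf='VRNYPHWA' cursor=8
After op 3 (select(5,8) replace("H")): buf='VRNYPH' cursor=6
After op 4 (insert('K')): buf='VRNYPHK' cursor=7
After op 5 (home): buf='VRNYPHK' cursor=0
After op 6 (right): buf='VRNYPHK' cursor=1
After op 7 (insert('Q')): buf='VQRNYPHK' cursor=2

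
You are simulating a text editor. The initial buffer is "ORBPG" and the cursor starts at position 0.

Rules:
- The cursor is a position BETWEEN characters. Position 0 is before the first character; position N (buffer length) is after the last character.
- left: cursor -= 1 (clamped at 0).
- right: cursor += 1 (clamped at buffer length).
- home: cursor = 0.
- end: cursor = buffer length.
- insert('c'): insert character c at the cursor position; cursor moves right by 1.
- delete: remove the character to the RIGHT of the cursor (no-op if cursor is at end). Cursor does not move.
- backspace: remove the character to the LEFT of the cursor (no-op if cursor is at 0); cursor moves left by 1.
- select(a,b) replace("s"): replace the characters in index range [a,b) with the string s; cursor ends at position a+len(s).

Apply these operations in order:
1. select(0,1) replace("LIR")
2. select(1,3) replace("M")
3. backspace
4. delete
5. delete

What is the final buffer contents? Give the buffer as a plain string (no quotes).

Answer: LPG

Derivation:
After op 1 (select(0,1) replace("LIR")): buf='LIRRBPG' cursor=3
After op 2 (select(1,3) replace("M")): buf='LMRBPG' cursor=2
After op 3 (backspace): buf='LRBPG' cursor=1
After op 4 (delete): buf='LBPG' cursor=1
After op 5 (delete): buf='LPG' cursor=1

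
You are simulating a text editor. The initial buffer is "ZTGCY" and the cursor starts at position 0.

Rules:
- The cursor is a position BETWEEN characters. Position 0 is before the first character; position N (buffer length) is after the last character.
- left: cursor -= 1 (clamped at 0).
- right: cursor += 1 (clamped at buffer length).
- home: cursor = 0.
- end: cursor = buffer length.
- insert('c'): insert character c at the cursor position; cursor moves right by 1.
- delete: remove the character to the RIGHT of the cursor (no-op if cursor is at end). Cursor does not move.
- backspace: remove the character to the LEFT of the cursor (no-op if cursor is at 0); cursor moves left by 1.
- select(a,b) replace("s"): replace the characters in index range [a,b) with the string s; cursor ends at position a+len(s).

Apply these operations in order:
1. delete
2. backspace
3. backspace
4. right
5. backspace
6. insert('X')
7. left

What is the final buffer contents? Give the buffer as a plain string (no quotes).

Answer: XGCY

Derivation:
After op 1 (delete): buf='TGCY' cursor=0
After op 2 (backspace): buf='TGCY' cursor=0
After op 3 (backspace): buf='TGCY' cursor=0
After op 4 (right): buf='TGCY' cursor=1
After op 5 (backspace): buf='GCY' cursor=0
After op 6 (insert('X')): buf='XGCY' cursor=1
After op 7 (left): buf='XGCY' cursor=0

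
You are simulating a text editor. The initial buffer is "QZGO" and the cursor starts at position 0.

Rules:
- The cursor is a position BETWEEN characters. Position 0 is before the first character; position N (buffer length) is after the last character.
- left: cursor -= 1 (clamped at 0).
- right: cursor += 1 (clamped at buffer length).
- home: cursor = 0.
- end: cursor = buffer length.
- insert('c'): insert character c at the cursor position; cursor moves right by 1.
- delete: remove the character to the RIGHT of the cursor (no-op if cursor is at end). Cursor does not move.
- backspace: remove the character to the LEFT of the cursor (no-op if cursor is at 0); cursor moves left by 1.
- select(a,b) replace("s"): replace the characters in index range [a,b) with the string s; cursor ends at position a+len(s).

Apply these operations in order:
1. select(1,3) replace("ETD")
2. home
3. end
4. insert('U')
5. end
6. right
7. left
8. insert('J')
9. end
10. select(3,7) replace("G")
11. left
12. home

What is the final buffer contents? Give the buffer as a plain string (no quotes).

Answer: QETG

Derivation:
After op 1 (select(1,3) replace("ETD")): buf='QETDO' cursor=4
After op 2 (home): buf='QETDO' cursor=0
After op 3 (end): buf='QETDO' cursor=5
After op 4 (insert('U')): buf='QETDOU' cursor=6
After op 5 (end): buf='QETDOU' cursor=6
After op 6 (right): buf='QETDOU' cursor=6
After op 7 (left): buf='QETDOU' cursor=5
After op 8 (insert('J')): buf='QETDOJU' cursor=6
After op 9 (end): buf='QETDOJU' cursor=7
After op 10 (select(3,7) replace("G")): buf='QETG' cursor=4
After op 11 (left): buf='QETG' cursor=3
After op 12 (home): buf='QETG' cursor=0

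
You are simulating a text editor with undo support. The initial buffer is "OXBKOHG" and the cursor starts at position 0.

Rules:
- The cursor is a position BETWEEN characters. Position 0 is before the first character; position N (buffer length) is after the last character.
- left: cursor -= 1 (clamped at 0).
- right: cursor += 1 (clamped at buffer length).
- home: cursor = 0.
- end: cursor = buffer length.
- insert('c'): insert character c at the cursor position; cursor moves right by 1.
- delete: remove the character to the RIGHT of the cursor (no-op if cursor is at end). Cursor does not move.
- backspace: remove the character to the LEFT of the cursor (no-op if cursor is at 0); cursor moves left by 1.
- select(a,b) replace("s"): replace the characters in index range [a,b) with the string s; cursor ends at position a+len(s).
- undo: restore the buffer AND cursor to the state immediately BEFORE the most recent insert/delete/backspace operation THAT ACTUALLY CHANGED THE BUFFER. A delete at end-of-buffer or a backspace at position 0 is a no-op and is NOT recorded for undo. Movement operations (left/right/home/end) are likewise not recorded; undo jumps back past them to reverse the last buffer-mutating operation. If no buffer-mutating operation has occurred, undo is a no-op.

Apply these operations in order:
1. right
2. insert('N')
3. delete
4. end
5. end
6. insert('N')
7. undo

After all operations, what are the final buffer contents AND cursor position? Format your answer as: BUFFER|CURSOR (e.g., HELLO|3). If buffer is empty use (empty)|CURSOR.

After op 1 (right): buf='OXBKOHG' cursor=1
After op 2 (insert('N')): buf='ONXBKOHG' cursor=2
After op 3 (delete): buf='ONBKOHG' cursor=2
After op 4 (end): buf='ONBKOHG' cursor=7
After op 5 (end): buf='ONBKOHG' cursor=7
After op 6 (insert('N')): buf='ONBKOHGN' cursor=8
After op 7 (undo): buf='ONBKOHG' cursor=7

Answer: ONBKOHG|7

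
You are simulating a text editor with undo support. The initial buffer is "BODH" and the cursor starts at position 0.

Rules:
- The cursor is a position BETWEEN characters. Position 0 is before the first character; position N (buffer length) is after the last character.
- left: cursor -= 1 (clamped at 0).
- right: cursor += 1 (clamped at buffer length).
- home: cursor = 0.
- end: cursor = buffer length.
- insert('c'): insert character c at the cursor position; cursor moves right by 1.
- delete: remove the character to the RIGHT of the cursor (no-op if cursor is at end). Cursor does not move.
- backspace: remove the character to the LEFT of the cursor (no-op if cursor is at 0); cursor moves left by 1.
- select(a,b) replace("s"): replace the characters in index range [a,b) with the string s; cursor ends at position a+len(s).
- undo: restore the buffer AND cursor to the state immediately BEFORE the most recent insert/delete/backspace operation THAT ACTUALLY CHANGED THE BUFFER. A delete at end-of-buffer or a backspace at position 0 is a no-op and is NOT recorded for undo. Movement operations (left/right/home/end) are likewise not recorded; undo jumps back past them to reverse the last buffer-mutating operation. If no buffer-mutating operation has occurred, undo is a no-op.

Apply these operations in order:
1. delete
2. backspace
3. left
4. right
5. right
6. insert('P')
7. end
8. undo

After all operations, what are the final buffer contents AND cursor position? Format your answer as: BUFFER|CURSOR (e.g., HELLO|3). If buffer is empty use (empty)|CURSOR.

After op 1 (delete): buf='ODH' cursor=0
After op 2 (backspace): buf='ODH' cursor=0
After op 3 (left): buf='ODH' cursor=0
After op 4 (right): buf='ODH' cursor=1
After op 5 (right): buf='ODH' cursor=2
After op 6 (insert('P')): buf='ODPH' cursor=3
After op 7 (end): buf='ODPH' cursor=4
After op 8 (undo): buf='ODH' cursor=2

Answer: ODH|2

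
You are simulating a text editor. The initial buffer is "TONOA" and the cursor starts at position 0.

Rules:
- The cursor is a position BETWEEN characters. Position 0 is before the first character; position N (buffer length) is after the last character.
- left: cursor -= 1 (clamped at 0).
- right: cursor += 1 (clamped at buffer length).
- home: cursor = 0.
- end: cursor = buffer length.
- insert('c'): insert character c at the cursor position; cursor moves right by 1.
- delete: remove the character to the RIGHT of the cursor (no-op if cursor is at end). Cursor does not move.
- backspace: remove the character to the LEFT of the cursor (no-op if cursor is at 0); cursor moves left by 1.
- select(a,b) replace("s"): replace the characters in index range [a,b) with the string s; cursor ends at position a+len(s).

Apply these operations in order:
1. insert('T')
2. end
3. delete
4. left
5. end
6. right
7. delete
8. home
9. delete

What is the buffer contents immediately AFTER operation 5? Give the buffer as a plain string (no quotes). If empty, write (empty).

Answer: TTONOA

Derivation:
After op 1 (insert('T')): buf='TTONOA' cursor=1
After op 2 (end): buf='TTONOA' cursor=6
After op 3 (delete): buf='TTONOA' cursor=6
After op 4 (left): buf='TTONOA' cursor=5
After op 5 (end): buf='TTONOA' cursor=6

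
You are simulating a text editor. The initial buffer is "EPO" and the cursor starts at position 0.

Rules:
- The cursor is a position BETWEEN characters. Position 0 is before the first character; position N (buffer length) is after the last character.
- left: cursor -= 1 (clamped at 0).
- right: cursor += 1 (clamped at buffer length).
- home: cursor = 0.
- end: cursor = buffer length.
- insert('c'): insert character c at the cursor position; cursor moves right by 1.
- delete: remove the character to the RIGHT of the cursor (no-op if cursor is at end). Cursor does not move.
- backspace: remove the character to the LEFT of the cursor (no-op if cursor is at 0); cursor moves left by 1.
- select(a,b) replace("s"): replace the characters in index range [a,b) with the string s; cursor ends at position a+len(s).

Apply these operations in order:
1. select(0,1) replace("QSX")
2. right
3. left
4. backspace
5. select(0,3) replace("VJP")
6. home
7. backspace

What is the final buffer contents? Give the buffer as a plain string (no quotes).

After op 1 (select(0,1) replace("QSX")): buf='QSXPO' cursor=3
After op 2 (right): buf='QSXPO' cursor=4
After op 3 (left): buf='QSXPO' cursor=3
After op 4 (backspace): buf='QSPO' cursor=2
After op 5 (select(0,3) replace("VJP")): buf='VJPO' cursor=3
After op 6 (home): buf='VJPO' cursor=0
After op 7 (backspace): buf='VJPO' cursor=0

Answer: VJPO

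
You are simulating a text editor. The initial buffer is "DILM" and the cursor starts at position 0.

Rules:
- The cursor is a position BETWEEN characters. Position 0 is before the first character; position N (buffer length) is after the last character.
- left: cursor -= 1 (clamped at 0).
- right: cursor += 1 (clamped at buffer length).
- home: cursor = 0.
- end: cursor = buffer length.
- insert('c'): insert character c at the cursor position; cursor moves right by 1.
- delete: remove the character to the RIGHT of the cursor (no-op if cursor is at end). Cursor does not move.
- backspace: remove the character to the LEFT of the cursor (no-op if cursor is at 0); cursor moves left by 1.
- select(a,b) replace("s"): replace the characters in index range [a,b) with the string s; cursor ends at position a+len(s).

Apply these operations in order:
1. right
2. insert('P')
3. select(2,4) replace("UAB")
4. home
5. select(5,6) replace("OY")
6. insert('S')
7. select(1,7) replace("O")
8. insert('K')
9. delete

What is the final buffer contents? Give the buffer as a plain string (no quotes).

After op 1 (right): buf='DILM' cursor=1
After op 2 (insert('P')): buf='DPILM' cursor=2
After op 3 (select(2,4) replace("UAB")): buf='DPUABM' cursor=5
After op 4 (home): buf='DPUABM' cursor=0
After op 5 (select(5,6) replace("OY")): buf='DPUABOY' cursor=7
After op 6 (insert('S')): buf='DPUABOYS' cursor=8
After op 7 (select(1,7) replace("O")): buf='DOS' cursor=2
After op 8 (insert('K')): buf='DOKS' cursor=3
After op 9 (delete): buf='DOK' cursor=3

Answer: DOK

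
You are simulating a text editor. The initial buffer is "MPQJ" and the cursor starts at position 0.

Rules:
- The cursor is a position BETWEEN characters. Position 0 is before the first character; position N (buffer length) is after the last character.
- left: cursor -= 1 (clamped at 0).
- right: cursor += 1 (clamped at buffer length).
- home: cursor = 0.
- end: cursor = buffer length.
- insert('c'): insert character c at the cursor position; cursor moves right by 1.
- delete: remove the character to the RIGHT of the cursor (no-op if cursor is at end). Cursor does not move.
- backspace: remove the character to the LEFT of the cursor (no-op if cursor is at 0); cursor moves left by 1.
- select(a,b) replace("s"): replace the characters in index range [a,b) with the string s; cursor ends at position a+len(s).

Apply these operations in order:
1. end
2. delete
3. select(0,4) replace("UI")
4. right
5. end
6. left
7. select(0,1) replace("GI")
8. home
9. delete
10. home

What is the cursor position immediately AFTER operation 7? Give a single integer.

Answer: 2

Derivation:
After op 1 (end): buf='MPQJ' cursor=4
After op 2 (delete): buf='MPQJ' cursor=4
After op 3 (select(0,4) replace("UI")): buf='UI' cursor=2
After op 4 (right): buf='UI' cursor=2
After op 5 (end): buf='UI' cursor=2
After op 6 (left): buf='UI' cursor=1
After op 7 (select(0,1) replace("GI")): buf='GII' cursor=2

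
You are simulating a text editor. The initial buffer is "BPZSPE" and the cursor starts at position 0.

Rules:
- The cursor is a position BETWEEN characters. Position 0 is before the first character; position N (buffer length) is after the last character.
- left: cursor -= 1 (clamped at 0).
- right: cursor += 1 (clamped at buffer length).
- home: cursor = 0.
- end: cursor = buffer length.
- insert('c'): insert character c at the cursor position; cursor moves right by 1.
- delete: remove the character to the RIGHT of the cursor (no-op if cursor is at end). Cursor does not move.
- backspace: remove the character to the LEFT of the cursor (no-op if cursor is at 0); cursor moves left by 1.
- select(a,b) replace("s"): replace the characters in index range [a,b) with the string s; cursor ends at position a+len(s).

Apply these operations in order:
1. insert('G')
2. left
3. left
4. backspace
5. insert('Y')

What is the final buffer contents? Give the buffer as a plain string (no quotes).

Answer: YGBPZSPE

Derivation:
After op 1 (insert('G')): buf='GBPZSPE' cursor=1
After op 2 (left): buf='GBPZSPE' cursor=0
After op 3 (left): buf='GBPZSPE' cursor=0
After op 4 (backspace): buf='GBPZSPE' cursor=0
After op 5 (insert('Y')): buf='YGBPZSPE' cursor=1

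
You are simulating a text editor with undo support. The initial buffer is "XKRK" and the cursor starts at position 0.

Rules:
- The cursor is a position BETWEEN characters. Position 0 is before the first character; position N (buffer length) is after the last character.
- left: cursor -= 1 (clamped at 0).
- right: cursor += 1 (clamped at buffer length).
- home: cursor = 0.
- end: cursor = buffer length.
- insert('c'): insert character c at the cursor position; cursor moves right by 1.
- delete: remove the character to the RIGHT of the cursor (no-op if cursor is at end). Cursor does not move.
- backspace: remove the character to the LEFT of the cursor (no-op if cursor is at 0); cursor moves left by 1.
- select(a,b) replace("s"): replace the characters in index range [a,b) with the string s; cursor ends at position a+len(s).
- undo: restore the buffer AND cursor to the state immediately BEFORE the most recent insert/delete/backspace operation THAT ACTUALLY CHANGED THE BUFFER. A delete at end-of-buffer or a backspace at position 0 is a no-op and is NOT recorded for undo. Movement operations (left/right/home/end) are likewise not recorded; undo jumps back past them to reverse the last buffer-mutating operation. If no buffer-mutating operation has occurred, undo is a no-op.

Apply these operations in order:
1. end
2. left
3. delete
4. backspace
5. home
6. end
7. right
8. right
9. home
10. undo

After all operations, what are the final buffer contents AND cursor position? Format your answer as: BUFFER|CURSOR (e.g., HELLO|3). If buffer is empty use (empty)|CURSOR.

Answer: XKR|3

Derivation:
After op 1 (end): buf='XKRK' cursor=4
After op 2 (left): buf='XKRK' cursor=3
After op 3 (delete): buf='XKR' cursor=3
After op 4 (backspace): buf='XK' cursor=2
After op 5 (home): buf='XK' cursor=0
After op 6 (end): buf='XK' cursor=2
After op 7 (right): buf='XK' cursor=2
After op 8 (right): buf='XK' cursor=2
After op 9 (home): buf='XK' cursor=0
After op 10 (undo): buf='XKR' cursor=3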